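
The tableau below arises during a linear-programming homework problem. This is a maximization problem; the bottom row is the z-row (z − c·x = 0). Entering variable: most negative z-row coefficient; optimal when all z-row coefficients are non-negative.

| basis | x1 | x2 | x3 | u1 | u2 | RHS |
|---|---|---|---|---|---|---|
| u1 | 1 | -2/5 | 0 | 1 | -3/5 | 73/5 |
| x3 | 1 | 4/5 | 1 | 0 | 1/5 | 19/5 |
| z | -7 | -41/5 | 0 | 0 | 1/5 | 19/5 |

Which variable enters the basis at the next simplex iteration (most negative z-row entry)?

x2

Negative z-row entries: x1: -7, x2: -41/5.
The most negative is -41/5 in column x2, so x2 enters.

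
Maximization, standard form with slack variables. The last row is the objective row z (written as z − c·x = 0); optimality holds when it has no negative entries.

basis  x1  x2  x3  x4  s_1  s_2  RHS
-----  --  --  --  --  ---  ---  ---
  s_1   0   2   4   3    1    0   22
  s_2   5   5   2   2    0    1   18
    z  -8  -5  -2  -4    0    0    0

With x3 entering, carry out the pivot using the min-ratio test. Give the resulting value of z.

Ratio test on column x3 — row 1: 22/4 = 11/2; row 2: 18/2 = 9. Minimum is 11/2 at row 1 (s_1 leaves); pivot element 4.
Pivot on row 1; the z-row RHS becomes 0 − (-2)·(11/2) = 11.

11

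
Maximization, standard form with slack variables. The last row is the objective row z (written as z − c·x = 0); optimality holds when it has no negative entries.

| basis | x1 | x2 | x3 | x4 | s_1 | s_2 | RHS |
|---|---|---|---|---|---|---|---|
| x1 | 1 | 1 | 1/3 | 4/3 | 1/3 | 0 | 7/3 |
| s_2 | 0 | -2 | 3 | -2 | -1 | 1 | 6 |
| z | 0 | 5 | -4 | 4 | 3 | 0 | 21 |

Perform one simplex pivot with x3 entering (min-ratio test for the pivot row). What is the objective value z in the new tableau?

Ratio test on column x3 — row 1: (7/3)/(1/3) = 7; row 2: 6/3 = 2. Minimum is 2 at row 2 (s_2 leaves); pivot element 3.
Pivot on row 2; the z-row RHS becomes 21 − (-4)·2 = 29.

29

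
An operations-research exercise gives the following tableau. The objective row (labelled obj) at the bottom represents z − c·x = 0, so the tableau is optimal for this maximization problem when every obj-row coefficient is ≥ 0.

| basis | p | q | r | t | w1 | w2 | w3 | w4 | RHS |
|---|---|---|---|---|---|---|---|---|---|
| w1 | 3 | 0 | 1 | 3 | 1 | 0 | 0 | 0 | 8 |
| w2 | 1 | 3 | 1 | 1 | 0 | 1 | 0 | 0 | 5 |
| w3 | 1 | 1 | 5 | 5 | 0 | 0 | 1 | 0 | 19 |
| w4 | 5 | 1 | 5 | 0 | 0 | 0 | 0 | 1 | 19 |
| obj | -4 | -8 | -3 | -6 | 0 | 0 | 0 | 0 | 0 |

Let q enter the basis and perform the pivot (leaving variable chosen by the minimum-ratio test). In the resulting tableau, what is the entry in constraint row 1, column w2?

Ratio test on column q — row 1: entry 0 ≤ 0; row 2: 5/3 = 5/3; row 3: 19/1 = 19; row 4: 19/1 = 19. Minimum is 5/3 at row 2 (w2 leaves); pivot element 3.
Divide row 2 by 3; eliminate column q from the other rows.
Row 1 update in column w2: 0 − 0·(1/3) = 0.

0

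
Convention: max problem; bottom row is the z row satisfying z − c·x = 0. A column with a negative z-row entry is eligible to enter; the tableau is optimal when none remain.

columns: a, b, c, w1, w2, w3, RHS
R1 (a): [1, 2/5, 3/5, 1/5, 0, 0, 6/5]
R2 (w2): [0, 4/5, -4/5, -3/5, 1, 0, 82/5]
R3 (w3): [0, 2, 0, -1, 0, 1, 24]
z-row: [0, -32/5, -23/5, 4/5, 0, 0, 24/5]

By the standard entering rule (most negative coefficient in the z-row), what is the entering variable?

Negative z-row entries: b: -32/5, c: -23/5.
The most negative is -32/5 in column b, so b enters.

b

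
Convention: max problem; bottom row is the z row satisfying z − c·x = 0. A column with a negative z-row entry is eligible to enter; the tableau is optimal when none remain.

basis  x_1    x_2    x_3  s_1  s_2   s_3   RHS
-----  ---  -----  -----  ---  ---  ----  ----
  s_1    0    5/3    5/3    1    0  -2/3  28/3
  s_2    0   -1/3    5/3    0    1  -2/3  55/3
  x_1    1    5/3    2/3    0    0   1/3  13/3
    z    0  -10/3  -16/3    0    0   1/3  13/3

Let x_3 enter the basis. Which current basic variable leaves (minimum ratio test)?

s_1

Column x_3 entries and ratios — s_1: (28/3)/(5/3) = 28/5; s_2: (55/3)/(5/3) = 11; x_1: (13/3)/(2/3) = 13/2.
Smallest ratio is 28/5 in the row of s_1, so s_1 leaves.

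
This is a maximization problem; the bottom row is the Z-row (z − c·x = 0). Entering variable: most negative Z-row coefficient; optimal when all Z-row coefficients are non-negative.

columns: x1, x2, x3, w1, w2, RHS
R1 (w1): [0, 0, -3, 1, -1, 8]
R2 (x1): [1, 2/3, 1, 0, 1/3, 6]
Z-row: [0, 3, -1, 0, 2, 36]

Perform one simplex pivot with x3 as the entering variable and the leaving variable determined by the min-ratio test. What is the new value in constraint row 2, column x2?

Ratio test on column x3 — row 1: entry -3 ≤ 0; row 2: 6/1 = 6. Minimum is 6 at row 2 (x1 leaves); pivot element 1.
Divide row 2 by 1; eliminate column x3 from the other rows.
In the new row 2, the x2 entry is the old entry divided by the pivot: (2/3)/1 = 2/3.

2/3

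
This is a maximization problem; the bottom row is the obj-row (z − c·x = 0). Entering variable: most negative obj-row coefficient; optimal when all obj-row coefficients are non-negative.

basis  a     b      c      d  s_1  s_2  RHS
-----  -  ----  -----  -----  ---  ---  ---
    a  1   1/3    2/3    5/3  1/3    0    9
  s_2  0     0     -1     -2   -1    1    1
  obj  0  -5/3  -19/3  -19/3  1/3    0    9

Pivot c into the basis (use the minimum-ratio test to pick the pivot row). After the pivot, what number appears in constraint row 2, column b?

Ratio test on column c — row 1: 9/(2/3) = 27/2; row 2: entry -1 ≤ 0. Minimum is 27/2 at row 1 (a leaves); pivot element 2/3.
Divide row 1 by 2/3; eliminate column c from the other rows.
Row 2 update in column b: 0 − (-1)·(1/2) = 1/2.

1/2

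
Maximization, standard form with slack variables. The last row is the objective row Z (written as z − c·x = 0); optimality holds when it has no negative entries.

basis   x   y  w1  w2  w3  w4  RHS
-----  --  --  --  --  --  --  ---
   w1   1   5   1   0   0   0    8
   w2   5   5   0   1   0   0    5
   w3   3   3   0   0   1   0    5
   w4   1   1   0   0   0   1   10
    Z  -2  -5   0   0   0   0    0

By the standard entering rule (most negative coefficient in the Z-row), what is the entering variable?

y

Negative Z-row entries: x: -2, y: -5.
The most negative is -5 in column y, so y enters.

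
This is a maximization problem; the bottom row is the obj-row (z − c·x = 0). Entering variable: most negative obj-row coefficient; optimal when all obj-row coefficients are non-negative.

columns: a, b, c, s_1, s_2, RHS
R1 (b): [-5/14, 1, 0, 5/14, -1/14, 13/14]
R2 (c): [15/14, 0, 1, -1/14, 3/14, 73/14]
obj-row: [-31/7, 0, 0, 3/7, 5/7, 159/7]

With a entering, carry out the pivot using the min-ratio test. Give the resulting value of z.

664/15

Ratio test on column a — row 1: entry -5/14 ≤ 0; row 2: (73/14)/(15/14) = 73/15. Minimum is 73/15 at row 2 (c leaves); pivot element 15/14.
Pivot on row 2; the obj-row RHS becomes 159/7 − (-31/7)·(73/15) = 664/15.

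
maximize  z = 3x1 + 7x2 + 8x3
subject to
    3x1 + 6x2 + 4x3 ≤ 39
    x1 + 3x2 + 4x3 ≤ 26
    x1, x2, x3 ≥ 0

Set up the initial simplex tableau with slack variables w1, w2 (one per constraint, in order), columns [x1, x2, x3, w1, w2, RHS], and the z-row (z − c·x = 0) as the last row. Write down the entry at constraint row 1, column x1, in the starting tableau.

Constraint 1 has coefficient 3 on x1.

3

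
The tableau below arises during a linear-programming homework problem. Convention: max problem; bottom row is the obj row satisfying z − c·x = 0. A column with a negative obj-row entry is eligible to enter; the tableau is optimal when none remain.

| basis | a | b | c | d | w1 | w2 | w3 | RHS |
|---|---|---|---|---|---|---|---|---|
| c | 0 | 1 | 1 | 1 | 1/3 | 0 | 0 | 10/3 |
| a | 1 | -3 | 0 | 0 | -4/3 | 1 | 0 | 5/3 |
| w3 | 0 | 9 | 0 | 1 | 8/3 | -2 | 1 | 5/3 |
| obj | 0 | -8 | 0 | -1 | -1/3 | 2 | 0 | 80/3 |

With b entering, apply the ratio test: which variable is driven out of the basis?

Column b entries and ratios — c: (10/3)/1 = 10/3; a: -3 ≤ 0, skip; w3: (5/3)/9 = 5/27.
Smallest ratio is 5/27 in the row of w3, so w3 leaves.

w3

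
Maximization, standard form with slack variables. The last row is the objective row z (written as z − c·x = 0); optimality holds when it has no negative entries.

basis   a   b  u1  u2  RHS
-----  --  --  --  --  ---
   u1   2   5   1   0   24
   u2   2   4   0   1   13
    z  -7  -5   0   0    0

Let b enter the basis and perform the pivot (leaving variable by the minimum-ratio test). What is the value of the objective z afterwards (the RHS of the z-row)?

Ratio test on column b — row 1: 24/5 = 24/5; row 2: 13/4 = 13/4. Minimum is 13/4 at row 2 (u2 leaves); pivot element 4.
Pivot on row 2; the z-row RHS becomes 0 − (-5)·(13/4) = 65/4.

65/4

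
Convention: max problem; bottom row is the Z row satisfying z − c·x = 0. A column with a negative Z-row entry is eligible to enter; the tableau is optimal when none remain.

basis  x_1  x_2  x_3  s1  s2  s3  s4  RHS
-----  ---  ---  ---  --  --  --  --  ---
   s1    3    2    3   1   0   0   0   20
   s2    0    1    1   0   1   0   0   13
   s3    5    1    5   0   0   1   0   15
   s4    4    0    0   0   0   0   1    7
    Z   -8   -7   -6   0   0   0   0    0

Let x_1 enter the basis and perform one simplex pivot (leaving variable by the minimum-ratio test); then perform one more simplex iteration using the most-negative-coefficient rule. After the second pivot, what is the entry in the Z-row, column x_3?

29

Ratio test on column x_1 — row 1: 20/3 = 20/3; row 2: entry 0 ≤ 0; row 3: 15/5 = 3; row 4: 7/4 = 7/4. Minimum is 7/4 at row 4 (s4 leaves); pivot element 4.
Divide row 4 by 4; eliminate column x_1 from the other rows.
Second iteration: most negative Z-row entry is -7 in column x_2, so x_2 enters.
Ratio test on column x_2 — row 1: (59/4)/2 = 59/8; row 2: 13/1 = 13; row 3: (25/4)/1 = 25/4; row 4: entry 0 ≤ 0. Minimum is 25/4 at row 3 (s3 leaves); pivot element 1.
Divide row 3 by 1; eliminate column x_2 from the other rows.
After both pivots, the entry at the Z-row, column x_3 is 29.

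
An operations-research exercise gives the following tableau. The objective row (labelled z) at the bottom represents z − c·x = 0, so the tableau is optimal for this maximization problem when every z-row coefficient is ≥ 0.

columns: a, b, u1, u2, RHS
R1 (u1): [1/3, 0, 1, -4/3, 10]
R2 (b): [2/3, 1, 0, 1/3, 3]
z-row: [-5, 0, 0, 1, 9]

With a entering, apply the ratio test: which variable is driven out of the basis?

Column a entries and ratios — u1: 10/(1/3) = 30; b: 3/(2/3) = 9/2.
Smallest ratio is 9/2 in the row of b, so b leaves.

b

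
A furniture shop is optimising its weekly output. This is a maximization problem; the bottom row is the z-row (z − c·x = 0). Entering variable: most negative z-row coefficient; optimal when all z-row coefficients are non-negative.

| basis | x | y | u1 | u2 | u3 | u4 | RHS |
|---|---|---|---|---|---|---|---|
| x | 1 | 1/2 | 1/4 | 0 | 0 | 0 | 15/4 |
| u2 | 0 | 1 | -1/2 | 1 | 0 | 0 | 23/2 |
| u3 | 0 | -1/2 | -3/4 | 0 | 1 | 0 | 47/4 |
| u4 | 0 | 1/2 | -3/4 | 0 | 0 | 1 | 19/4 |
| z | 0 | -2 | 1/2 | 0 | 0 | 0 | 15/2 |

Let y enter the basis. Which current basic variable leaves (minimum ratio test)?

Column y entries and ratios — x: (15/4)/(1/2) = 15/2; u2: (23/2)/1 = 23/2; u3: -1/2 ≤ 0, skip; u4: (19/4)/(1/2) = 19/2.
Smallest ratio is 15/2 in the row of x, so x leaves.

x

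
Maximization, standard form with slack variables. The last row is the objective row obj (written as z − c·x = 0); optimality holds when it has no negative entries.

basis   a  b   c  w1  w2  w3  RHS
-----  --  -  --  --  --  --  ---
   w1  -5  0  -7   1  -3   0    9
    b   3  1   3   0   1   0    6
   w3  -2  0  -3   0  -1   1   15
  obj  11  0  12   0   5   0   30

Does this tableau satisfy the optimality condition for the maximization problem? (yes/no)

yes

Every obj-row coefficient is ≥ 0, so the tableau is optimal.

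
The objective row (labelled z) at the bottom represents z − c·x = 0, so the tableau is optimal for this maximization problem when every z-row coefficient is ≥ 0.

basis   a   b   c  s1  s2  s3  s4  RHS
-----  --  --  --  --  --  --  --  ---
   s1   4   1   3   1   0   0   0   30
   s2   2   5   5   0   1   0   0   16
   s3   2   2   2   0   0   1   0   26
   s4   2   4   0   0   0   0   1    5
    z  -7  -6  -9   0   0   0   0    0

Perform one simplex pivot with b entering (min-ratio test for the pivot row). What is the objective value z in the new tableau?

Ratio test on column b — row 1: 30/1 = 30; row 2: 16/5 = 16/5; row 3: 26/2 = 13; row 4: 5/4 = 5/4. Minimum is 5/4 at row 4 (s4 leaves); pivot element 4.
Pivot on row 4; the z-row RHS becomes 0 − (-6)·(5/4) = 15/2.

15/2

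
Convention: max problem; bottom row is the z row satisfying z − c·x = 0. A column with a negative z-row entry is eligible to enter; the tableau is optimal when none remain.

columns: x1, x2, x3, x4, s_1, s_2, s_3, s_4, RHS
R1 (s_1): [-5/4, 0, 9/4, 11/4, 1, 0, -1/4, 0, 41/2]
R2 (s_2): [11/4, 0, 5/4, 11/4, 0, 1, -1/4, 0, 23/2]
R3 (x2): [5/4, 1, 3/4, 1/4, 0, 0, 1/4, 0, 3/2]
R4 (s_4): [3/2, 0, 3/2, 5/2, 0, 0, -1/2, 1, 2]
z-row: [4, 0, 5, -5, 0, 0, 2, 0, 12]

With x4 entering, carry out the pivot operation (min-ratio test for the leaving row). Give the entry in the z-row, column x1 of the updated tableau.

Ratio test on column x4 — row 1: (41/2)/(11/4) = 82/11; row 2: (23/2)/(11/4) = 46/11; row 3: (3/2)/(1/4) = 6; row 4: 2/(5/2) = 4/5. Minimum is 4/5 at row 4 (s_4 leaves); pivot element 5/2.
Divide row 4 by 5/2; eliminate column x4 from the other rows.
z-row update in column x1: 4 − (-5)·(3/5) = 7.

7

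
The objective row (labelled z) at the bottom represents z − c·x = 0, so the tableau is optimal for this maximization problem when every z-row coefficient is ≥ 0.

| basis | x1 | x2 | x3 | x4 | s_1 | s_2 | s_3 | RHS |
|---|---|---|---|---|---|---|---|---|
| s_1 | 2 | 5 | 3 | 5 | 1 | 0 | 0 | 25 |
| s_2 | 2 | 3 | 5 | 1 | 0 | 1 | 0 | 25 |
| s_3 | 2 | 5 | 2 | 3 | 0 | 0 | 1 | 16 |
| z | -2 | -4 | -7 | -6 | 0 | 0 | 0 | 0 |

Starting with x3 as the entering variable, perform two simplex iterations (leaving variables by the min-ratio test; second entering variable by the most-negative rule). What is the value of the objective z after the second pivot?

Ratio test on column x3 — row 1: 25/3 = 25/3; row 2: 25/5 = 5; row 3: 16/2 = 8. Minimum is 5 at row 2 (s_2 leaves); pivot element 5.
Pivot on row 2; the z-row RHS becomes 0 − (-7)·5 = 35.
Next entering variable (most negative z-row entry -23/5): x4.
Ratio test on column x4 — row 1: 10/(22/5) = 25/11; row 2: 5/(1/5) = 25; row 3: 6/(13/5) = 30/13. Minimum is 25/11 at row 1 (s_1 leaves); pivot element 22/5.
After the second pivot the z-row RHS is 35 − (-23/5)·(25/11) = 500/11.

500/11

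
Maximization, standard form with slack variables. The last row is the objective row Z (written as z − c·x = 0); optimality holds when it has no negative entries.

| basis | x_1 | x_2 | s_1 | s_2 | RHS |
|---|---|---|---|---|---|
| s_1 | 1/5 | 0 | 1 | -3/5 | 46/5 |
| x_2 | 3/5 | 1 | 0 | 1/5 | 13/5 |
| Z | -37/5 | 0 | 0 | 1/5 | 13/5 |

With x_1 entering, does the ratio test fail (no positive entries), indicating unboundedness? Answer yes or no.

no

Column x_1 has positive entries in row(s) 1, 2, so the ratio test bounds it — not unbounded.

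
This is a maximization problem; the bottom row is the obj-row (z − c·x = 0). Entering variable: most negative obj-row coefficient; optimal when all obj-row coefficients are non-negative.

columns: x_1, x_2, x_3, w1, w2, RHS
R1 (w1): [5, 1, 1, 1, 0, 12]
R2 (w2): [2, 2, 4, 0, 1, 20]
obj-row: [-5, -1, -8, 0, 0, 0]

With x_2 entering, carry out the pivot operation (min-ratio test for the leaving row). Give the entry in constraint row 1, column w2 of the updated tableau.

-1/2

Ratio test on column x_2 — row 1: 12/1 = 12; row 2: 20/2 = 10. Minimum is 10 at row 2 (w2 leaves); pivot element 2.
Divide row 2 by 2; eliminate column x_2 from the other rows.
Row 1 update in column w2: 0 − 1·(1/2) = -1/2.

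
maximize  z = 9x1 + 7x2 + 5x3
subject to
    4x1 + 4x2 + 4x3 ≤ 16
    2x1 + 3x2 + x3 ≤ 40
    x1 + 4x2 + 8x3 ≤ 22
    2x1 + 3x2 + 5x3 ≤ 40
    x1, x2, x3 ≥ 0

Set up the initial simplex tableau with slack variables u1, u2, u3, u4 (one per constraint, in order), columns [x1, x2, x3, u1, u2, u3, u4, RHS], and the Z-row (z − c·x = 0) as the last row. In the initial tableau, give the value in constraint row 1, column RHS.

16

The RHS of constraint 1 is b_1 = 16.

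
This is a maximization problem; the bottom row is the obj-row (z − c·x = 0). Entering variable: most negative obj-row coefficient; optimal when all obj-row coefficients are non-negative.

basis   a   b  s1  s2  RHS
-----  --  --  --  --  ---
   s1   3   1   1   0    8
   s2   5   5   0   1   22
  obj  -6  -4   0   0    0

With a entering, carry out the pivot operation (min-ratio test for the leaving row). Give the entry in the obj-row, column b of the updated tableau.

-2

Ratio test on column a — row 1: 8/3 = 8/3; row 2: 22/5 = 22/5. Minimum is 8/3 at row 1 (s1 leaves); pivot element 3.
Divide row 1 by 3; eliminate column a from the other rows.
obj-row update in column b: -4 − (-6)·(1/3) = -2.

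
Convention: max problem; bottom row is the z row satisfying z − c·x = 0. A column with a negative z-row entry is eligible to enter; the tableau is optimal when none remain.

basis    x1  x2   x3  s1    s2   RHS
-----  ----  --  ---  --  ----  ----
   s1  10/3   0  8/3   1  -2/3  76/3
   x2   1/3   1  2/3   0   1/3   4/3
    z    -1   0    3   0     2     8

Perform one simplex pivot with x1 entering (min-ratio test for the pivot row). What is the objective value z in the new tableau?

Ratio test on column x1 — row 1: (76/3)/(10/3) = 38/5; row 2: (4/3)/(1/3) = 4. Minimum is 4 at row 2 (x2 leaves); pivot element 1/3.
Pivot on row 2; the z-row RHS becomes 8 − (-1)·4 = 12.

12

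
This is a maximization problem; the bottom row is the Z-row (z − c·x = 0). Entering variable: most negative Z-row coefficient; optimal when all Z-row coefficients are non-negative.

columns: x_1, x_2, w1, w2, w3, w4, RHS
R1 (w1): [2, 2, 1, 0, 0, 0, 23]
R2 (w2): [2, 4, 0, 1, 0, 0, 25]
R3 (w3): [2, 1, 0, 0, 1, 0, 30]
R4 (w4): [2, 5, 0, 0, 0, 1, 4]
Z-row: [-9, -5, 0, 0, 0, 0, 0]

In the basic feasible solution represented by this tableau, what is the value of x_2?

x_2 is not in the basis, so in the current basic feasible solution x_2 = 0.

0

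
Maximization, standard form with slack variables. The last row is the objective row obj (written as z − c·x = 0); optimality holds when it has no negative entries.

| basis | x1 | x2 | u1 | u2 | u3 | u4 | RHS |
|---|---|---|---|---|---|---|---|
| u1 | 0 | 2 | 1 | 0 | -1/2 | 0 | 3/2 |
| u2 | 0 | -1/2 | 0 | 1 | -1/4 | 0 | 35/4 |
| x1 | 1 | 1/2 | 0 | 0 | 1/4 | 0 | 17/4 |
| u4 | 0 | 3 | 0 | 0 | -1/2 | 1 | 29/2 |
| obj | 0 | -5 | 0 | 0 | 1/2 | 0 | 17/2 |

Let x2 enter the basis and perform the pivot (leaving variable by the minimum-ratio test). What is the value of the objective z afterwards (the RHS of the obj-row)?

49/4

Ratio test on column x2 — row 1: (3/2)/2 = 3/4; row 2: entry -1/2 ≤ 0; row 3: (17/4)/(1/2) = 17/2; row 4: (29/2)/3 = 29/6. Minimum is 3/4 at row 1 (u1 leaves); pivot element 2.
Pivot on row 1; the obj-row RHS becomes 17/2 − (-5)·(3/4) = 49/4.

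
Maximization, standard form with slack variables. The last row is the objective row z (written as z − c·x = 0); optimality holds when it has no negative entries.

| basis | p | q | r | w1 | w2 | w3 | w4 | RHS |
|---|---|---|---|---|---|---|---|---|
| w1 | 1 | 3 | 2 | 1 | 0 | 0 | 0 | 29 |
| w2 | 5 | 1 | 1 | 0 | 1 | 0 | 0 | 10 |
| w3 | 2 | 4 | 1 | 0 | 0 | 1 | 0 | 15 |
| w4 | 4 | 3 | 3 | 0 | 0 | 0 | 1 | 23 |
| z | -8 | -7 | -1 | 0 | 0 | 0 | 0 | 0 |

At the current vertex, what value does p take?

0

p is not in the basis, so in the current basic feasible solution p = 0.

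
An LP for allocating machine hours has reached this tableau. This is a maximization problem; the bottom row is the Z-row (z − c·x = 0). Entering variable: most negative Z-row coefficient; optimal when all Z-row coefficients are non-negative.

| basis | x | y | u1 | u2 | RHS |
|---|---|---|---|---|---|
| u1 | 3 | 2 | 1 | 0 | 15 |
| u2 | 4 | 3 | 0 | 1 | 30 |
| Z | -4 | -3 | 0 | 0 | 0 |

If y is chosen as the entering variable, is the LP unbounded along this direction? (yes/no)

no

Column y has positive entries in row(s) 1, 2, so the ratio test bounds it — not unbounded.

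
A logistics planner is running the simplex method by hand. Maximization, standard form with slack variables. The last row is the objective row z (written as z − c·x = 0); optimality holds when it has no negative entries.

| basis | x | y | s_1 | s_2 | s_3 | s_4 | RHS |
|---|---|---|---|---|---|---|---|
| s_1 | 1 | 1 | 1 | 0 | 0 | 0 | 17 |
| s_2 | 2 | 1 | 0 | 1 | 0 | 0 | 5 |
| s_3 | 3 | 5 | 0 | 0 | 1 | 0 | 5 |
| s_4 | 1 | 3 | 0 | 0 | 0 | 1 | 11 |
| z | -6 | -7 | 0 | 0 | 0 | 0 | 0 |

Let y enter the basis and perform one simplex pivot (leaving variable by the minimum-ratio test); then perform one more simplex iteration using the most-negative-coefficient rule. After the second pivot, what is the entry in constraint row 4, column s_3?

-1/3

Ratio test on column y — row 1: 17/1 = 17; row 2: 5/1 = 5; row 3: 5/5 = 1; row 4: 11/3 = 11/3. Minimum is 1 at row 3 (s_3 leaves); pivot element 5.
Divide row 3 by 5; eliminate column y from the other rows.
Second iteration: most negative z-row entry is -9/5 in column x, so x enters.
Ratio test on column x — row 1: 16/(2/5) = 40; row 2: 4/(7/5) = 20/7; row 3: 1/(3/5) = 5/3; row 4: entry -4/5 ≤ 0. Minimum is 5/3 at row 3 (y leaves); pivot element 3/5.
Divide row 3 by 3/5; eliminate column x from the other rows.
After both pivots, the entry at constraint row 4, column s_3 is -1/3.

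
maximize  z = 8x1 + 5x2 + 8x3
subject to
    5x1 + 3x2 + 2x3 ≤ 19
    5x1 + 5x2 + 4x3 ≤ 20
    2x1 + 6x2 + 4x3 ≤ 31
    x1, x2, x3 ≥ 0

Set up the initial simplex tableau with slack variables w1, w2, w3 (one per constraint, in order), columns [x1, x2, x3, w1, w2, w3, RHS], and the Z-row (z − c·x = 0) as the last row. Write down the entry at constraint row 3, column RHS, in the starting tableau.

The RHS of constraint 3 is b_3 = 31.

31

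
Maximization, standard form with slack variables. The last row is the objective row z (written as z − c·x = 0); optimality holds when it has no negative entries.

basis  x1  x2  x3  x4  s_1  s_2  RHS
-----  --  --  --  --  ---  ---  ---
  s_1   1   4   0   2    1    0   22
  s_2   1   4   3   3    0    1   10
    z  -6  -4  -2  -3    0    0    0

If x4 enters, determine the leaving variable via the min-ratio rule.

Column x4 entries and ratios — s_1: 22/2 = 11; s_2: 10/3 = 10/3.
Smallest ratio is 10/3 in the row of s_2, so s_2 leaves.

s_2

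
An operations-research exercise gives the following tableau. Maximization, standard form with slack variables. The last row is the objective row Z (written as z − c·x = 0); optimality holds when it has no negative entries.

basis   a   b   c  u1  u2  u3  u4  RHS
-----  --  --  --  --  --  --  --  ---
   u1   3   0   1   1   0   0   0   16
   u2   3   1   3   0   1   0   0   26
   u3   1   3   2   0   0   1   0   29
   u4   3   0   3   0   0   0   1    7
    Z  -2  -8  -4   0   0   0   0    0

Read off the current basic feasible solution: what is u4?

7

u4 is basic (row 4); its value is the RHS of that row, 7.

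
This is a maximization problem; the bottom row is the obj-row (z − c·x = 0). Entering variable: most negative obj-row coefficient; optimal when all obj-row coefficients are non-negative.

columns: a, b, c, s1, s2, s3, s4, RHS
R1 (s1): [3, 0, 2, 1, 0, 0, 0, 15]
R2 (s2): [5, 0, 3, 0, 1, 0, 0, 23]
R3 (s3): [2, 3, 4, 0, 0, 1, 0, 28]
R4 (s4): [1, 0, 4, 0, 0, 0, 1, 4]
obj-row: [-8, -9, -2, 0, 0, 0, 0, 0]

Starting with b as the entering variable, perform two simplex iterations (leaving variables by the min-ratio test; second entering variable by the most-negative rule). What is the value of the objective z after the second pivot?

Ratio test on column b — row 1: entry 0 ≤ 0; row 2: entry 0 ≤ 0; row 3: 28/3 = 28/3; row 4: entry 0 ≤ 0. Minimum is 28/3 at row 3 (s3 leaves); pivot element 3.
Pivot on row 3; the obj-row RHS becomes 0 − (-9)·(28/3) = 84.
Next entering variable (most negative obj-row entry -2): a.
Ratio test on column a — row 1: 15/3 = 5; row 2: 23/5 = 23/5; row 3: (28/3)/(2/3) = 14; row 4: 4/1 = 4. Minimum is 4 at row 4 (s4 leaves); pivot element 1.
After the second pivot the obj-row RHS is 84 − (-2)·4 = 92.

92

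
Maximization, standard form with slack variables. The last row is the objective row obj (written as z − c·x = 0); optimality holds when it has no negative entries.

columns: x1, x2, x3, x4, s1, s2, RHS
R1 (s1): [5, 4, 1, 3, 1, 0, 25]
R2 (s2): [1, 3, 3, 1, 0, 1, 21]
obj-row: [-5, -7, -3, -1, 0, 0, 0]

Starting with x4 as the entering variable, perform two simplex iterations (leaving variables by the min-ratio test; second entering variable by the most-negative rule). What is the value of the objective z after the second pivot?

Ratio test on column x4 — row 1: 25/3 = 25/3; row 2: 21/1 = 21. Minimum is 25/3 at row 1 (s1 leaves); pivot element 3.
Pivot on row 1; the obj-row RHS becomes 0 − (-1)·(25/3) = 25/3.
Next entering variable (most negative obj-row entry -17/3): x2.
Ratio test on column x2 — row 1: (25/3)/(4/3) = 25/4; row 2: (38/3)/(5/3) = 38/5. Minimum is 25/4 at row 1 (x4 leaves); pivot element 4/3.
After the second pivot the obj-row RHS is 25/3 − (-17/3)·(25/4) = 175/4.

175/4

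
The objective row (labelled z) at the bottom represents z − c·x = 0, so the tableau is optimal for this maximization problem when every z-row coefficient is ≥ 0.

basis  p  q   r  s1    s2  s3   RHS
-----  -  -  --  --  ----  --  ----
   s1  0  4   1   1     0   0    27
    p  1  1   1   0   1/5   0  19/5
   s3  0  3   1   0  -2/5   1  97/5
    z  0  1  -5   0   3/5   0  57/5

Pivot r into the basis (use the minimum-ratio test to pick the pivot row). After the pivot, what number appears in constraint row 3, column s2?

Ratio test on column r — row 1: 27/1 = 27; row 2: (19/5)/1 = 19/5; row 3: (97/5)/1 = 97/5. Minimum is 19/5 at row 2 (p leaves); pivot element 1.
Divide row 2 by 1; eliminate column r from the other rows.
Row 3 update in column s2: -2/5 − 1·(1/5) = -3/5.

-3/5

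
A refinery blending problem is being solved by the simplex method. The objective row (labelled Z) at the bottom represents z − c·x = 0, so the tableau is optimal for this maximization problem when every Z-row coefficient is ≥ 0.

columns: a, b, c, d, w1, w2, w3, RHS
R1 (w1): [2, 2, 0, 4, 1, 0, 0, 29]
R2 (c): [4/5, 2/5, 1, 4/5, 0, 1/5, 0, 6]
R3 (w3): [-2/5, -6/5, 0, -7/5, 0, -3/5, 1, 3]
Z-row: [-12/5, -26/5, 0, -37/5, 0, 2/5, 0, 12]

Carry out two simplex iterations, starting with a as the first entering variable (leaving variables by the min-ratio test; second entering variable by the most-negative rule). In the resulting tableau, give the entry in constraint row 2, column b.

0

Ratio test on column a — row 1: 29/2 = 29/2; row 2: 6/(4/5) = 15/2; row 3: entry -2/5 ≤ 0. Minimum is 15/2 at row 2 (c leaves); pivot element 4/5.
Divide row 2 by 4/5; eliminate column a from the other rows.
Second iteration: most negative Z-row entry is -5 in column d, so d enters.
Ratio test on column d — row 1: 14/2 = 7; row 2: (15/2)/1 = 15/2; row 3: entry -1 ≤ 0. Minimum is 7 at row 1 (w1 leaves); pivot element 2.
Divide row 1 by 2; eliminate column d from the other rows.
After both pivots, the entry at constraint row 2, column b is 0.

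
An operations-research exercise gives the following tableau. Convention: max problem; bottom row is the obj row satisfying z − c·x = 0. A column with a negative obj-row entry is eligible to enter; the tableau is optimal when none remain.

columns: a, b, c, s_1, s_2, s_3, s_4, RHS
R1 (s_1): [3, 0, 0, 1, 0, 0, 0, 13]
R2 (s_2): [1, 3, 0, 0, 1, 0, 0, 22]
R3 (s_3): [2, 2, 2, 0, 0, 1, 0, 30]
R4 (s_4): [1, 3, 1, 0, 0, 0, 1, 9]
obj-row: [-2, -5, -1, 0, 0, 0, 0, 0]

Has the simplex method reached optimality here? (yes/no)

no

The obj-row has a negative entry -5 in column b, so it is not optimal.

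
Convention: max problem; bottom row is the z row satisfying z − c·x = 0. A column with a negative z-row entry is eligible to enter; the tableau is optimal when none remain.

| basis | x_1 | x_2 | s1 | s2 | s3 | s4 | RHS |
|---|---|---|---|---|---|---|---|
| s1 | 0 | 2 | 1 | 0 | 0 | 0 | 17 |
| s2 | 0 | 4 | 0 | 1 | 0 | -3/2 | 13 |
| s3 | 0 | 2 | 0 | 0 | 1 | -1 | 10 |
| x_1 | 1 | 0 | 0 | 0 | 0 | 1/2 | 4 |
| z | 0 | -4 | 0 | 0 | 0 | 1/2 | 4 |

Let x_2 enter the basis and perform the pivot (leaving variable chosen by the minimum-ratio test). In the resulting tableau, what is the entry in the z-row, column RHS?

Ratio test on column x_2 — row 1: 17/2 = 17/2; row 2: 13/4 = 13/4; row 3: 10/2 = 5; row 4: entry 0 ≤ 0. Minimum is 13/4 at row 2 (s2 leaves); pivot element 4.
Divide row 2 by 4; eliminate column x_2 from the other rows.
z-row update in column RHS: 4 − (-4)·(13/4) = 17.

17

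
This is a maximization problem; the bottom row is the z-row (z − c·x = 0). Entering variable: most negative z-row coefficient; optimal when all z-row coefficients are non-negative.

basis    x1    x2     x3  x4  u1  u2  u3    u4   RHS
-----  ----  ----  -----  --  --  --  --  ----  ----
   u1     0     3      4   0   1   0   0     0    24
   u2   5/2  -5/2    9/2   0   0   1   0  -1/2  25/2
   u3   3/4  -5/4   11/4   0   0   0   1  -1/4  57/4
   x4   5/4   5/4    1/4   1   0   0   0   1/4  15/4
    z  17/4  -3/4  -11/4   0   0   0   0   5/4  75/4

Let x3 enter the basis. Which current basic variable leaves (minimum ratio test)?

Column x3 entries and ratios — u1: 24/4 = 6; u2: (25/2)/(9/2) = 25/9; u3: (57/4)/(11/4) = 57/11; x4: (15/4)/(1/4) = 15.
Smallest ratio is 25/9 in the row of u2, so u2 leaves.

u2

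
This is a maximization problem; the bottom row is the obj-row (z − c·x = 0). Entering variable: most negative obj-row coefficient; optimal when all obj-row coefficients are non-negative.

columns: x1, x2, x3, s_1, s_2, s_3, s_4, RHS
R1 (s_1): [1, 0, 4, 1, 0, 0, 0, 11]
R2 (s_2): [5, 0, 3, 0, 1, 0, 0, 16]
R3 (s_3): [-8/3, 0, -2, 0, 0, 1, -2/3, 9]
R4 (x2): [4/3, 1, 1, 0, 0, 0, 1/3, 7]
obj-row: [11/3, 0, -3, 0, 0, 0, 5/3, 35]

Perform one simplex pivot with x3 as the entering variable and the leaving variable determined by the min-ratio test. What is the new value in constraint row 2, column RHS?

Ratio test on column x3 — row 1: 11/4 = 11/4; row 2: 16/3 = 16/3; row 3: entry -2 ≤ 0; row 4: 7/1 = 7. Minimum is 11/4 at row 1 (s_1 leaves); pivot element 4.
Divide row 1 by 4; eliminate column x3 from the other rows.
Row 2 update in column RHS: 16 − 3·(11/4) = 31/4.

31/4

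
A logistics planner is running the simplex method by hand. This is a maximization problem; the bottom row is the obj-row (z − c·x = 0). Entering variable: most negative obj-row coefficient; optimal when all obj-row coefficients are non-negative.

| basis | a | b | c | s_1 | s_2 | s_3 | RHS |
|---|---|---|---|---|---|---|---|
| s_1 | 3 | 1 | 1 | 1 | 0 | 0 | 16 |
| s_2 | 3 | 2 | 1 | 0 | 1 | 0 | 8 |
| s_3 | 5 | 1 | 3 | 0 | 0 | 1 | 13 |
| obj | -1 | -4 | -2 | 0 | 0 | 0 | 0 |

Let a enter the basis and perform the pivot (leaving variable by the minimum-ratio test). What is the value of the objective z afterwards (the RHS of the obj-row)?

Ratio test on column a — row 1: 16/3 = 16/3; row 2: 8/3 = 8/3; row 3: 13/5 = 13/5. Minimum is 13/5 at row 3 (s_3 leaves); pivot element 5.
Pivot on row 3; the obj-row RHS becomes 0 − (-1)·(13/5) = 13/5.

13/5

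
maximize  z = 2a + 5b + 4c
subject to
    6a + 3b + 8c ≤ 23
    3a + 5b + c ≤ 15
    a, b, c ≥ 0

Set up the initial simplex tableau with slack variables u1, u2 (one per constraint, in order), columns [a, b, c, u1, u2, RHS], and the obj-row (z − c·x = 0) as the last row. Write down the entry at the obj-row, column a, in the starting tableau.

The obj-row carries the negated objective coefficients: the a entry is -2.

-2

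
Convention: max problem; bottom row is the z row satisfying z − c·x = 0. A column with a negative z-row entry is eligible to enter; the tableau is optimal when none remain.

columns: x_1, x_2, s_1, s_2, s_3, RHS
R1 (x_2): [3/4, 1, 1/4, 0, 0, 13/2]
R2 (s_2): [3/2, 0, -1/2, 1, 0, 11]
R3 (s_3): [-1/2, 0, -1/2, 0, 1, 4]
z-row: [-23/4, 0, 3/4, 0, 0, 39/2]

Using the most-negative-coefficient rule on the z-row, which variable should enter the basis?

x_1

Negative z-row entries: x_1: -23/4.
The most negative is -23/4 in column x_1, so x_1 enters.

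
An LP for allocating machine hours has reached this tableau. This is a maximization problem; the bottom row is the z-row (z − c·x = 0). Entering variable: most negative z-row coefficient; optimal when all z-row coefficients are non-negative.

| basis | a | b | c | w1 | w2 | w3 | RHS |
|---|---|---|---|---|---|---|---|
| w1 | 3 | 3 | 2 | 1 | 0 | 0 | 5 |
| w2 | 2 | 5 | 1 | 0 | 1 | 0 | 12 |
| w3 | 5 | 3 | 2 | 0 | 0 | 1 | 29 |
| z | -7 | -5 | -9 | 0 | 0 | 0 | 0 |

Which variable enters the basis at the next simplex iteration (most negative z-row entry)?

c

Negative z-row entries: a: -7, b: -5, c: -9.
The most negative is -9 in column c, so c enters.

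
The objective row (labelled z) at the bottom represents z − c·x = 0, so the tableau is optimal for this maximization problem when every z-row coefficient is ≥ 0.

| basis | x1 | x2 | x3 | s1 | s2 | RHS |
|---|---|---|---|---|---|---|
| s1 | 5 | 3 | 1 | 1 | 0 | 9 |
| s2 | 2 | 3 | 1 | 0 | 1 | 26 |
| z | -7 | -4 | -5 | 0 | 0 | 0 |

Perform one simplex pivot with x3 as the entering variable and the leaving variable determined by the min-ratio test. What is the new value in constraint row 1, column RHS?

Ratio test on column x3 — row 1: 9/1 = 9; row 2: 26/1 = 26. Minimum is 9 at row 1 (s1 leaves); pivot element 1.
Divide row 1 by 1; eliminate column x3 from the other rows.
In the new row 1, the RHS entry is the old entry divided by the pivot: 9/1 = 9.

9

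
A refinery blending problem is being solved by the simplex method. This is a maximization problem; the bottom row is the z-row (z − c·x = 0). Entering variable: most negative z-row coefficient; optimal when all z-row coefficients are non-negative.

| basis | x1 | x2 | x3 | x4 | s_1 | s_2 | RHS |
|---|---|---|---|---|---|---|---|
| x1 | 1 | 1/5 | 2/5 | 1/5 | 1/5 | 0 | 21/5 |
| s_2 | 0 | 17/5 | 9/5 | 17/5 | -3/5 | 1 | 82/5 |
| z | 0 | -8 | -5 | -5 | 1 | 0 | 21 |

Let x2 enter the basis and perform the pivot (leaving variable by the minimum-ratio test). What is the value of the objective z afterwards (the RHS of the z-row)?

Ratio test on column x2 — row 1: (21/5)/(1/5) = 21; row 2: (82/5)/(17/5) = 82/17. Minimum is 82/17 at row 2 (s_2 leaves); pivot element 17/5.
Pivot on row 2; the z-row RHS becomes 21 − (-8)·(82/17) = 1013/17.

1013/17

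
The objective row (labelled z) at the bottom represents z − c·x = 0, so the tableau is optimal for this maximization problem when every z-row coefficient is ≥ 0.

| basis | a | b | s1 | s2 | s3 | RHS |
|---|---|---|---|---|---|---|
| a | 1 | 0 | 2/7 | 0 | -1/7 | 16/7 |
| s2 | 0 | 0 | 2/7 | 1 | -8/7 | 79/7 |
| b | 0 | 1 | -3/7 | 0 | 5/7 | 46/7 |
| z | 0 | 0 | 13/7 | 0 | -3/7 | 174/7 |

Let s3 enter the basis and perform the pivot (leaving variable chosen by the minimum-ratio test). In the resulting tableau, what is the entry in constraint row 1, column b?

Ratio test on column s3 — row 1: entry -1/7 ≤ 0; row 2: entry -8/7 ≤ 0; row 3: (46/7)/(5/7) = 46/5. Minimum is 46/5 at row 3 (b leaves); pivot element 5/7.
Divide row 3 by 5/7; eliminate column s3 from the other rows.
Row 1 update in column b: 0 − (-1/7)·(7/5) = 1/5.

1/5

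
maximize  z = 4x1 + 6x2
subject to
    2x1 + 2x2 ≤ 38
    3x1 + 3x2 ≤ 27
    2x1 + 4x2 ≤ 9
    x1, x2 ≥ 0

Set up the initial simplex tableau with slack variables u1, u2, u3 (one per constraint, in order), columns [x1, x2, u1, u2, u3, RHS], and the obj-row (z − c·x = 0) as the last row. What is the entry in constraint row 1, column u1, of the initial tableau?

1

Slack u1 belongs to constraint 1; its column is the unit vector e_1, so the entry in row 1 is 1.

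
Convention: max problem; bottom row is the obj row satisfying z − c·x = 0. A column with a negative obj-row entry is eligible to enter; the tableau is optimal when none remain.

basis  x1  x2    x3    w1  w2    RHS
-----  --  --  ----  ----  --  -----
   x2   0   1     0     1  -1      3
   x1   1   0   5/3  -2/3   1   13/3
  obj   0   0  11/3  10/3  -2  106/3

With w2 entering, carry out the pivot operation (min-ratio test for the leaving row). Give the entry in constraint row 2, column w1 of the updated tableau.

Ratio test on column w2 — row 1: entry -1 ≤ 0; row 2: (13/3)/1 = 13/3. Minimum is 13/3 at row 2 (x1 leaves); pivot element 1.
Divide row 2 by 1; eliminate column w2 from the other rows.
In the new row 2, the w1 entry is the old entry divided by the pivot: (-2/3)/1 = -2/3.

-2/3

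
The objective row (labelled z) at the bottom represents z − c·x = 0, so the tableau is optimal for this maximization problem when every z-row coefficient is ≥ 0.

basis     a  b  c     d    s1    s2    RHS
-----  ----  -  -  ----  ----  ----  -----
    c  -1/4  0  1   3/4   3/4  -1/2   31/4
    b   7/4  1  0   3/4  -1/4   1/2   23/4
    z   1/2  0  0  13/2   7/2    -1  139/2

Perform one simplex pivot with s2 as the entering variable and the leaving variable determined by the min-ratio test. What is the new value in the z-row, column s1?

Ratio test on column s2 — row 1: entry -1/2 ≤ 0; row 2: (23/4)/(1/2) = 23/2. Minimum is 23/2 at row 2 (b leaves); pivot element 1/2.
Divide row 2 by 1/2; eliminate column s2 from the other rows.
z-row update in column s1: 7/2 − (-1)·(-1/2) = 3.

3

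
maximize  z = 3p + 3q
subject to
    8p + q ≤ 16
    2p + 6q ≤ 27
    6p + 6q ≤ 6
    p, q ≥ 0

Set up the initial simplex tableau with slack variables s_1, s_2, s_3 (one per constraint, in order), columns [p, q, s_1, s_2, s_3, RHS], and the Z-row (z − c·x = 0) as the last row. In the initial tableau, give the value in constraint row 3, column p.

Constraint 3 has coefficient 6 on p.

6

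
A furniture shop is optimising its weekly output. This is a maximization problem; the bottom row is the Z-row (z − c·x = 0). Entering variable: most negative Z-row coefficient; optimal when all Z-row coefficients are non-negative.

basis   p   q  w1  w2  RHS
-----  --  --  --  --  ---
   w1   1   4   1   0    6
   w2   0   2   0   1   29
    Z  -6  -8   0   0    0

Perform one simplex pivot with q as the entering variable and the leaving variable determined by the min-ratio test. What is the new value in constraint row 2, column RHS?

Ratio test on column q — row 1: 6/4 = 3/2; row 2: 29/2 = 29/2. Minimum is 3/2 at row 1 (w1 leaves); pivot element 4.
Divide row 1 by 4; eliminate column q from the other rows.
Row 2 update in column RHS: 29 − 2·(3/2) = 26.

26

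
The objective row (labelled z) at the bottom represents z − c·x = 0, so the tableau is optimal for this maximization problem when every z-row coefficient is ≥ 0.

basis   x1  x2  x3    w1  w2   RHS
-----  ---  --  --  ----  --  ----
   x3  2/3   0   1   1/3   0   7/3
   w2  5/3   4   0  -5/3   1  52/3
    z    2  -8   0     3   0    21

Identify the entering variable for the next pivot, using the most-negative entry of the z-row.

Negative z-row entries: x2: -8.
The most negative is -8 in column x2, so x2 enters.

x2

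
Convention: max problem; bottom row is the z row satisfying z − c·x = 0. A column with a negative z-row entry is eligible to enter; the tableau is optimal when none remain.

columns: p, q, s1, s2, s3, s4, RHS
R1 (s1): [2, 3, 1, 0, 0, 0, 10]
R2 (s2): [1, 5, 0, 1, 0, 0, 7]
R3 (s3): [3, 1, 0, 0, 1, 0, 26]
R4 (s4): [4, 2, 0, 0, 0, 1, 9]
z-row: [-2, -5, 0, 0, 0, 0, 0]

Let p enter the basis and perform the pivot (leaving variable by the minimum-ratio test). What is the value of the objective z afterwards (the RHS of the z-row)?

9/2

Ratio test on column p — row 1: 10/2 = 5; row 2: 7/1 = 7; row 3: 26/3 = 26/3; row 4: 9/4 = 9/4. Minimum is 9/4 at row 4 (s4 leaves); pivot element 4.
Pivot on row 4; the z-row RHS becomes 0 − (-2)·(9/4) = 9/2.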